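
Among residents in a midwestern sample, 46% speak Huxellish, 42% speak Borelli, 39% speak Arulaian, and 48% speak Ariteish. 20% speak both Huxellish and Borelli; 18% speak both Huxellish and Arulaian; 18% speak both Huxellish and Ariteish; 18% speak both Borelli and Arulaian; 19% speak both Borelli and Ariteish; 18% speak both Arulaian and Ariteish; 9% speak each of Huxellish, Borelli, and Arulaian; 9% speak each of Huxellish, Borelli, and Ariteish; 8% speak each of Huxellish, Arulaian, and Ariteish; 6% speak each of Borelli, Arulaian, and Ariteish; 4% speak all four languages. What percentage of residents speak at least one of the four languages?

92%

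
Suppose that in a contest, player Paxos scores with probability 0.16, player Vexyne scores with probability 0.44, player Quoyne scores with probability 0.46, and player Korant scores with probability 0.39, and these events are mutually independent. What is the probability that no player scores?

0.15494976

Since the events are independent, P(none) is the product of the individual non-occurrence probabilities.
P(none) = (1 − 0.16) × (1 − 0.44) × (1 − 0.46) × (1 − 0.39) = 0.84 × 0.56 × 0.54 × 0.61 = 0.15494976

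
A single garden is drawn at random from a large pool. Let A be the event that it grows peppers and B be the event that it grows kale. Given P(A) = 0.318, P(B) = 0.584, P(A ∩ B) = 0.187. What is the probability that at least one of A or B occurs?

0.715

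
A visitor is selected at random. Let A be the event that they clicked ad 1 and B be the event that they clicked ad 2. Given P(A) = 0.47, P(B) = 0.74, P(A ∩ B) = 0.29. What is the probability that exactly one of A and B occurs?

0.63

By inclusion–exclusion (exactly-one form):
P(exactly one) = 0.47 + 0.74 − 2·0.29 = 0.63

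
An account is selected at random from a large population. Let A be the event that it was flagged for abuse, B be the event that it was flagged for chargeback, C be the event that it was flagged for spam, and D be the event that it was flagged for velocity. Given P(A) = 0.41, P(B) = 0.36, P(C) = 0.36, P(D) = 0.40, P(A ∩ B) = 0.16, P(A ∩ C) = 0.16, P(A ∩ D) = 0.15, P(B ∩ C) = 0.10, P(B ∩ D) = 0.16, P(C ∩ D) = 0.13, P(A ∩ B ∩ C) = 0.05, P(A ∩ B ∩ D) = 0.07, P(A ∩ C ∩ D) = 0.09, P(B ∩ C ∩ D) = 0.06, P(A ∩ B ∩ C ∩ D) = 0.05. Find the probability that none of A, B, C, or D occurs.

Using inclusion–exclusion:
P(A ∪ B ∪ C ∪ D) = 0.41 + 0.36 + 0.36 + 0.40 − 0.16 − 0.16 − 0.15 − 0.10 − 0.16 − 0.13 + 0.05 + 0.07 + 0.09 + 0.06 − 0.05 = 0.89
P(none) = 1 − 0.89 = 0.11

0.11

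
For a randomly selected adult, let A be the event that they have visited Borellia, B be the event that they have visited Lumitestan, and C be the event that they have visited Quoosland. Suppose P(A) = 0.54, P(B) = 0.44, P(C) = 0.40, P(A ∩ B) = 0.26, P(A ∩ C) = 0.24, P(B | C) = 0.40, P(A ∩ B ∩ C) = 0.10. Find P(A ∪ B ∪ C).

0.82

P(B ∩ C) = P(C)·P(B|C) = 0.40 × 0.40 = 0.16
P(A ∪ B ∪ C) = 0.54 + 0.44 + 0.40 − 0.26 − 0.24 − 0.16 + 0.10 = 0.82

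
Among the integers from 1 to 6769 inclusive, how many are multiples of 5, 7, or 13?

Inclusion–exclusion gives
⌊6769/5⌋ + ⌊6769/7⌋ + ⌊6769/13⌋ − ⌊6769/35⌋ − ⌊6769/65⌋ − ⌊6769/91⌋ + ⌊6769/455⌋ = 1353 + 967 + 520 − 193 − 104 − 74 + 14 = 2483

2483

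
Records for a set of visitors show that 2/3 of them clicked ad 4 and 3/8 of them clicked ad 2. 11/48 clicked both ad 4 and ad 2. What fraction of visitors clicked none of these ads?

P(at least one) = 2/3 + 3/8 − 11/48 = 13/16
P(none) = 1 − 13/16 = 3/16

3/16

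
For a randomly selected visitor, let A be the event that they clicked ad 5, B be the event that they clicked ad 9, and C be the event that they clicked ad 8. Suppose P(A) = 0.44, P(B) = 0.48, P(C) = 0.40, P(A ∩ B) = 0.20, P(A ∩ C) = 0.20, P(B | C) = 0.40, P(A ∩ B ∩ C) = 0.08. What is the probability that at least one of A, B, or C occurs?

P(B ∩ C) = P(C)·P(B|C) = 0.40 × 0.40 = 0.16
P(A ∪ B ∪ C) = 0.44 + 0.48 + 0.40 − 0.20 − 0.20 − 0.16 + 0.08 = 0.84

0.84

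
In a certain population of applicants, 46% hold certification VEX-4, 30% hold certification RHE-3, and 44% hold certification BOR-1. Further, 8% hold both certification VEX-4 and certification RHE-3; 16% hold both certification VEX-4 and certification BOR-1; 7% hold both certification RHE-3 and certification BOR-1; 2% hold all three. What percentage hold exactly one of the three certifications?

64%

Using the inclusion–exclusion count for exactly one event:
P(exactly one) = 46 + 30 + 44 − 2·8 − 2·16 − 2·7 + 3·2 = 64%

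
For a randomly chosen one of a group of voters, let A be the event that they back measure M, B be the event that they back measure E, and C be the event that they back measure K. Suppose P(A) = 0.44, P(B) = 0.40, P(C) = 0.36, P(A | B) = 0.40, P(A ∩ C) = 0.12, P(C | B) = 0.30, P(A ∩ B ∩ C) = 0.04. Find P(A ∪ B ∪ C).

0.84

P(A ∩ B) = P(B)·P(A|B) = 0.40 × 0.40 = 0.16
P(B ∩ C) = P(B)·P(C|B) = 0.40 × 0.30 = 0.12
By inclusion–exclusion:
P(A ∪ B ∪ C) = 0.44 + 0.40 + 0.36 − 0.16 − 0.12 − 0.12 + 0.04 = 0.84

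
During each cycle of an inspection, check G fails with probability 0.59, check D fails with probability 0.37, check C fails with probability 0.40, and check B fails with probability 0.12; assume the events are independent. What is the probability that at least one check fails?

0.8636176

P(none) = (1 − 0.59) × (1 − 0.37) × (1 − 0.40) × (1 − 0.12) = 0.41 × 0.63 × 0.60 × 0.88 = 0.1363824
P(at least one) = 1 − 0.1363824 = 0.8636176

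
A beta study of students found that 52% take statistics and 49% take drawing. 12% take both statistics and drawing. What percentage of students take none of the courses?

11%

By inclusion–exclusion:
P(≥1) = 52 + 49 − 12 = 89%
P(none) = 100% − 89% = 11%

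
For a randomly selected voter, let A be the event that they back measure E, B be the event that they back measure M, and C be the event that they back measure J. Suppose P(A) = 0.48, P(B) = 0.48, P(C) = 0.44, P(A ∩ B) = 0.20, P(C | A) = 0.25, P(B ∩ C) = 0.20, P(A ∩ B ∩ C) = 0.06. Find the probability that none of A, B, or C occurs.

P(A ∩ C) = P(A)·P(C|A) = 0.48 × 0.25 = 0.12
Using inclusion–exclusion:
P(A ∪ B ∪ C) = 0.48 + 0.48 + 0.44 − 0.20 − 0.12 − 0.20 + 0.06 = 0.94
P(none) = 1 − 0.94 = 0.06

0.06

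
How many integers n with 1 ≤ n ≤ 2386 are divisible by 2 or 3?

1193 + 795 − 397 = 1591

1591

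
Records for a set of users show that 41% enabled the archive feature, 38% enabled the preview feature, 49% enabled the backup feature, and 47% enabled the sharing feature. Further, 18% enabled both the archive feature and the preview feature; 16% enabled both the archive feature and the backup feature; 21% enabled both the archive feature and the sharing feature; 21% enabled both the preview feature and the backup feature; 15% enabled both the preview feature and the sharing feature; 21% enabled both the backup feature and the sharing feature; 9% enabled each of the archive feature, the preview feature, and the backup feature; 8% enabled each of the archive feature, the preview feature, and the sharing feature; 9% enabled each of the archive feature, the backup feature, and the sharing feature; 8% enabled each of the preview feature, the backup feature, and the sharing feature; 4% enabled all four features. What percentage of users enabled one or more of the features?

P(at least one) = 41 + 38 + 49 + 47 − 18 − 16 − 21 − 21 − 15 − 21 + 9 + 8 + 9 + 8 − 4 = 93%

93%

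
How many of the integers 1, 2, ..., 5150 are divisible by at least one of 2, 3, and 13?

Using inclusion–exclusion:
⌊5150/2⌋ + ⌊5150/3⌋ + ⌊5150/13⌋ − ⌊5150/6⌋ − ⌊5150/26⌋ − ⌊5150/39⌋ + ⌊5150/78⌋ = 2575 + 1716 + 396 − 858 − 198 − 132 + 66 = 3565

3565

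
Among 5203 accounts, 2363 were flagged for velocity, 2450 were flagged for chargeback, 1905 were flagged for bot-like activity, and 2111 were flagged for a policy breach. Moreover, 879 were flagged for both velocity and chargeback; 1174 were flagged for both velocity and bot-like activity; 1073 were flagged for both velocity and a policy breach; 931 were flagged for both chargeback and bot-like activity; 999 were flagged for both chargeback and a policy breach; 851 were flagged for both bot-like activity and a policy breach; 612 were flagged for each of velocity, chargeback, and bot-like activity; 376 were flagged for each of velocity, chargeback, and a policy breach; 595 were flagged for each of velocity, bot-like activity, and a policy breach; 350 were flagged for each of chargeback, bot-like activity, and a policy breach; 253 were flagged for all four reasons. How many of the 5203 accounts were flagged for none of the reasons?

601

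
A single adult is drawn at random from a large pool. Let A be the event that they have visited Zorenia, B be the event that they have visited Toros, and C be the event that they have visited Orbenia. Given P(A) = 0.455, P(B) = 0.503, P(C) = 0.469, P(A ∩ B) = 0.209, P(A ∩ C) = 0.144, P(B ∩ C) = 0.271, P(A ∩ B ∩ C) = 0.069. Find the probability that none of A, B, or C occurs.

Using inclusion–exclusion:
P(A ∪ B ∪ C) = 0.455 + 0.503 + 0.469 − 0.209 − 0.144 − 0.271 + 0.069 = 0.872
P(none) = 1 − 0.872 = 0.128

0.128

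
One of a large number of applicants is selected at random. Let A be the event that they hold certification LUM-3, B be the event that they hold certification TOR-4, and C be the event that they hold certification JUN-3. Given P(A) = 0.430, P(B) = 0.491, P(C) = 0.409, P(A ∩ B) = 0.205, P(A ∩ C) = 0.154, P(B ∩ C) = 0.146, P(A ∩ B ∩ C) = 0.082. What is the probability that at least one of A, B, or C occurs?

0.907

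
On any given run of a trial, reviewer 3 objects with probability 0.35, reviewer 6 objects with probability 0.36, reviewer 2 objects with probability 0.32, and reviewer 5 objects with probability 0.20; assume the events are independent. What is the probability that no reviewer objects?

P(none) = (1 − 0.35) × (1 − 0.36) × (1 − 0.32) × (1 − 0.20) = 0.65 × 0.64 × 0.68 × 0.80 = 0.226304

0.226304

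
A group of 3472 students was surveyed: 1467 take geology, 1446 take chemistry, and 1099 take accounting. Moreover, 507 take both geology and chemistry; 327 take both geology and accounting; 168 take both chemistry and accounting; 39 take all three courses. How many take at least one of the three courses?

|union| = 1467 + 1446 + 1099 − 507 − 327 − 168 + 39 = 3049

3049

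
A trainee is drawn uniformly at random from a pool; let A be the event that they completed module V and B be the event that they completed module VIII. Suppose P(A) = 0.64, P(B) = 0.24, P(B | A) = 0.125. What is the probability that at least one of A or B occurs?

0.80

P(A ∩ B) = P(A)·P(B|A) = 0.64 × 0.125 = 0.08
By inclusion–exclusion:
P(A ∪ B) = 0.64 + 0.24 − 0.08 = 0.80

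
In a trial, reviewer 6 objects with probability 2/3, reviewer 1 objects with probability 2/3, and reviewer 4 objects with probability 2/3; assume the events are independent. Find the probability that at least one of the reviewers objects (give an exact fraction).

P(none) = (1 − 2/3) × (1 − 2/3) × (1 − 2/3) = 1/3 × 1/3 × 1/3 = 1/27
P(at least one) = 1 − 1/27 = 26/27

26/27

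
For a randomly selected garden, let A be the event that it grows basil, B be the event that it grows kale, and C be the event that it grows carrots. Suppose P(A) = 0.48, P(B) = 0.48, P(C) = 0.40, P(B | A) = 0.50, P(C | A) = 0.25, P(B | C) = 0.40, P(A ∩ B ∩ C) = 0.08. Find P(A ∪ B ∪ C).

0.92

P(A ∩ B) = P(A)·P(B|A) = 0.48 × 0.50 = 0.24
P(A ∩ C) = P(A)·P(C|A) = 0.48 × 0.25 = 0.12
P(B ∩ C) = P(C)·P(B|C) = 0.40 × 0.40 = 0.16
Apply inclusion-exclusion:
P(A ∪ B ∪ C) = 0.48 + 0.48 + 0.40 − 0.24 − 0.12 − 0.16 + 0.08 = 0.92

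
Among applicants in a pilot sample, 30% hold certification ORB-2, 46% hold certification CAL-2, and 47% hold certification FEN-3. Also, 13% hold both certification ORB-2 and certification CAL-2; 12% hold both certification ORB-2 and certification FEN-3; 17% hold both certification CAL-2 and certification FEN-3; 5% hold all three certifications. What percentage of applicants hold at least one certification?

86%

P(union) = 30 + 46 + 47 − 13 − 12 − 17 + 5 = 86%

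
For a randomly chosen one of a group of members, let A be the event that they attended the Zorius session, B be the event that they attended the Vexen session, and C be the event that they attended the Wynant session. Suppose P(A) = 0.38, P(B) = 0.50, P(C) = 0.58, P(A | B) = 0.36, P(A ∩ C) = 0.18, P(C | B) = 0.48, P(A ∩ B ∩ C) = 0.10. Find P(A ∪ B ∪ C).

0.96

P(A ∩ B) = P(B)·P(A|B) = 0.50 × 0.36 = 0.18
P(B ∩ C) = P(B)·P(C|B) = 0.50 × 0.48 = 0.24
P(A ∪ B ∪ C) = 0.38 + 0.50 + 0.58 − 0.18 − 0.18 − 0.24 + 0.10 = 0.96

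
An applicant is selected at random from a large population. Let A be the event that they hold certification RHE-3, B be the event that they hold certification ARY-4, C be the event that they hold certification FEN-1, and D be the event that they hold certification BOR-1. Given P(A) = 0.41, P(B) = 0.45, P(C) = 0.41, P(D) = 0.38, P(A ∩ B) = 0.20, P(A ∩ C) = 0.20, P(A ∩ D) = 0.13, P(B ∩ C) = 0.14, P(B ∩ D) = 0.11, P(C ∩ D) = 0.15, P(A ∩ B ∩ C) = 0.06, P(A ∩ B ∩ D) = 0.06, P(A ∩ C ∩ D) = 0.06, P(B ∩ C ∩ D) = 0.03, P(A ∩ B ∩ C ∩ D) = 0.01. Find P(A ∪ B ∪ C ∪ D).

0.92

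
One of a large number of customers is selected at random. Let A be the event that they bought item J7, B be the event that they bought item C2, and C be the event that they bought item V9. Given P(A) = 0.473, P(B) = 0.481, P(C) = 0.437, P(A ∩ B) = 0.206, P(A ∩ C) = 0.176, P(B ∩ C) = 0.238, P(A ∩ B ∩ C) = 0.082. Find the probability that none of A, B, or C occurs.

P(A ∪ B ∪ C) = 0.473 + 0.481 + 0.437 − 0.206 − 0.176 − 0.238 + 0.082 = 0.853
P(none) = 1 − 0.853 = 0.147

0.147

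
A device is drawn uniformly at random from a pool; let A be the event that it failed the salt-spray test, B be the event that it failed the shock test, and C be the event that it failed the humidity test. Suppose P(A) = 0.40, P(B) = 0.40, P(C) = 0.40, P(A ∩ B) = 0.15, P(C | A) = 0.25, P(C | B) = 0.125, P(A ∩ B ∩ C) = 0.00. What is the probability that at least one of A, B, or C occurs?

P(A ∩ C) = P(A)·P(C|A) = 0.40 × 0.25 = 0.10
P(B ∩ C) = P(B)·P(C|B) = 0.40 × 0.125 = 0.05
Inclusion–exclusion gives
P(A ∪ B ∪ C) = 0.40 + 0.40 + 0.40 − 0.15 − 0.10 − 0.05 + 0.00 = 0.90

0.90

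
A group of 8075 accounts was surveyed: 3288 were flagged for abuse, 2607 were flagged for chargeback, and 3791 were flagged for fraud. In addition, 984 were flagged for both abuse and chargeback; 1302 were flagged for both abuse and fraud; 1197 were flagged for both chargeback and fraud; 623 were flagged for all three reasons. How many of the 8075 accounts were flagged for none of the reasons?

1249

Using inclusion–exclusion:
|union| = 3288 + 2607 + 3791 − 984 − 1302 − 1197 + 623 = 6826
None: 8075 − 6826 = 1249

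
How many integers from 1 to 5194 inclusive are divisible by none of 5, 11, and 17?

3556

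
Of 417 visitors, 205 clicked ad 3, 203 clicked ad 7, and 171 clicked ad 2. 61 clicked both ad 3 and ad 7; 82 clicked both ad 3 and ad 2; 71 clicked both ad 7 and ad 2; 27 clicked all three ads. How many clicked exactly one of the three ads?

232

N(exactly one) = 205 + 203 + 171 − 2·61 − 2·82 − 2·71 + 3·27 = 232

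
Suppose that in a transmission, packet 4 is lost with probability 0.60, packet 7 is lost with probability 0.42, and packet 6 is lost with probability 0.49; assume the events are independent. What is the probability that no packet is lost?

0.11832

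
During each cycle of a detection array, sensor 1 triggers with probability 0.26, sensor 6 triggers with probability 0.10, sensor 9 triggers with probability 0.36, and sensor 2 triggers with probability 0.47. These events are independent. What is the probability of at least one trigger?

P(none) = (1 − 0.26) × (1 − 0.10) × (1 − 0.36) × (1 − 0.47) = 0.74 × 0.90 × 0.64 × 0.53 = 0.2259072
P(at least one) = 1 − 0.2259072 = 0.7740928

0.7740928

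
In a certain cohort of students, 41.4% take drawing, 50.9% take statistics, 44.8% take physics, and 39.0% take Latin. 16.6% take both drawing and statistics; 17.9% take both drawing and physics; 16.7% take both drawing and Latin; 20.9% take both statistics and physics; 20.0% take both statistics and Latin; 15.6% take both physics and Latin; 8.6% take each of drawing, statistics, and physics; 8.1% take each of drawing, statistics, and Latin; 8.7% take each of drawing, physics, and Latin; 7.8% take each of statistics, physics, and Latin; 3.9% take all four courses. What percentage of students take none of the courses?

Inclusion–exclusion gives
P(union) = 41.4 + 50.9 + 44.8 + 39.0 − 16.6 − 17.9 − 16.7 − 20.9 − 20.0 − 15.6 + 8.6 + 8.1 + 8.7 + 7.8 − 3.9 = 97.7%
P(none) = 100% − 97.7% = 2.3%

2.3%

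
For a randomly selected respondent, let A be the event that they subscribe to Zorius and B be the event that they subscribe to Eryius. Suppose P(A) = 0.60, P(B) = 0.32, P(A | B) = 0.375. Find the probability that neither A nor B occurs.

0.20

P(A ∩ B) = P(B)·P(A|B) = 0.32 × 0.375 = 0.12
P(A ∪ B) = 0.60 + 0.32 − 0.12 = 0.80
P(none) = 1 − 0.80 = 0.20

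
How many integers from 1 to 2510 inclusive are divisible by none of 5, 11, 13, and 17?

1585

Inclusion–exclusion gives
502 + 228 + 193 + 147 − 45 − 38 − 29 − 17 − 13 − 11 + 3 + 2 + 2 + 1 − 0 = 925
2510 − 925 = 1585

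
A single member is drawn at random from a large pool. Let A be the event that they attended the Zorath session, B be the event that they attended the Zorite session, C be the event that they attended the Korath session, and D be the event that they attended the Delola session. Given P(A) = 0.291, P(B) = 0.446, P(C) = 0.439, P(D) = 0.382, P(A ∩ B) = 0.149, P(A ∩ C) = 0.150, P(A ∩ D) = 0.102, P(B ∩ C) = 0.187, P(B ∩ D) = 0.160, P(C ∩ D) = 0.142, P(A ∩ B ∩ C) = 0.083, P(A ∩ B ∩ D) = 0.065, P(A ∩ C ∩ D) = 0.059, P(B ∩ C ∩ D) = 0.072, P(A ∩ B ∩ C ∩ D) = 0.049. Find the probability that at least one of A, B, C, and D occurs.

0.898

P(A ∪ B ∪ C ∪ D) = 0.291 + 0.446 + 0.439 + 0.382 − 0.149 − 0.150 − 0.102 − 0.187 − 0.160 − 0.142 + 0.083 + 0.065 + 0.059 + 0.072 − 0.049 = 0.898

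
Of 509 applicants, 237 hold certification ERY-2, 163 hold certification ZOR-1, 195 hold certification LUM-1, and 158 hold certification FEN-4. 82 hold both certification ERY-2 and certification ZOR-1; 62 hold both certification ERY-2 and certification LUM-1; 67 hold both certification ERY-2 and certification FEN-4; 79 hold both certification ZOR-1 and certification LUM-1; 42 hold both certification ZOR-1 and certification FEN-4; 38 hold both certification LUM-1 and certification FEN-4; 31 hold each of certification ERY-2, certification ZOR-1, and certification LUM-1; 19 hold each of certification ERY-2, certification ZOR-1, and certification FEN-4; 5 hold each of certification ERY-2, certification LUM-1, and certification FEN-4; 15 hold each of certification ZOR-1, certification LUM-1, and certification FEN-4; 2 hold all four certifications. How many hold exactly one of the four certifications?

215

|exactly one| = 237 + 163 + 195 + 158 − 2·82 − 2·62 − 2·67 − 2·79 − 2·42 − 2·38 + 3·31 + 3·19 + 3·5 + 3·15 − 4·2 = 215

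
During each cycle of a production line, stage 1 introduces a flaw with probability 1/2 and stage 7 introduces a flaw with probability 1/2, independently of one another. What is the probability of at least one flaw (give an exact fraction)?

P(none) = (1 − 1/2) × (1 − 1/2) = 1/2 × 1/2 = 1/4
P(at least one) = 1 − 1/4 = 3/4

3/4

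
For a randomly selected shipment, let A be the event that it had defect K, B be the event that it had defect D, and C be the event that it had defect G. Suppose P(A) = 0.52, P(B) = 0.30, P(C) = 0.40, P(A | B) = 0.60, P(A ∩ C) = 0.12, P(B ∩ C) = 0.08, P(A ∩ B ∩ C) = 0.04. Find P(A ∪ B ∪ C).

P(A ∩ B) = P(B)·P(A|B) = 0.30 × 0.60 = 0.18
P(A ∪ B ∪ C) = 0.52 + 0.30 + 0.40 − 0.18 − 0.12 − 0.08 + 0.04 = 0.88

0.88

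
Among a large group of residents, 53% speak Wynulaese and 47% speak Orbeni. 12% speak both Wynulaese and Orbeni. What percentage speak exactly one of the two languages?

P(exactly one) = 53 + 47 − 2·12 = 76%

76%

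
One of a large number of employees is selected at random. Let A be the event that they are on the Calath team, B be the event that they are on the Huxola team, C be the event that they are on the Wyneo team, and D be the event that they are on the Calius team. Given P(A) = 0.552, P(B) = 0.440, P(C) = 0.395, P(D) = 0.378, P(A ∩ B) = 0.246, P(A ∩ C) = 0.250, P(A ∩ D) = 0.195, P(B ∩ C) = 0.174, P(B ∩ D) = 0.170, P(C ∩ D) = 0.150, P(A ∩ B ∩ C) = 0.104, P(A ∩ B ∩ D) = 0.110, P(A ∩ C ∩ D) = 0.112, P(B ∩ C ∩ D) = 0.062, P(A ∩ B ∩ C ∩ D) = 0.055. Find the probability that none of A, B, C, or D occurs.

By inclusion-exclusion,
P(A ∪ B ∪ C ∪ D) = 0.552 + 0.440 + 0.395 + 0.378 − 0.246 − 0.250 − 0.195 − 0.174 − 0.170 − 0.150 + 0.104 + 0.110 + 0.112 + 0.062 − 0.055 = 0.913
P(none) = 1 − 0.913 = 0.087

0.087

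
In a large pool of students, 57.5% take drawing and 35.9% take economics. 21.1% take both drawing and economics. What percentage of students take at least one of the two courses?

72.3%

Using inclusion–exclusion:
P(≥1) = 57.5 + 35.9 − 21.1 = 72.3%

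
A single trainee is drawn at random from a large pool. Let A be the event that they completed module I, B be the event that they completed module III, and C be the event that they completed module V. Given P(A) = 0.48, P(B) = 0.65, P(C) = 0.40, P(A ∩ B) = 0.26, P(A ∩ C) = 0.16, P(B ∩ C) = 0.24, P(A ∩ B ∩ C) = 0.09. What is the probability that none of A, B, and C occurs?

0.04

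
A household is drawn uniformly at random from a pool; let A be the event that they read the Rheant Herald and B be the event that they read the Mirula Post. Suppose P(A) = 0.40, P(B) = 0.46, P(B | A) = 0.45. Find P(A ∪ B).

0.68

P(A ∩ B) = P(A)·P(B|A) = 0.40 × 0.45 = 0.18
P(A ∪ B) = 0.40 + 0.46 − 0.18 = 0.68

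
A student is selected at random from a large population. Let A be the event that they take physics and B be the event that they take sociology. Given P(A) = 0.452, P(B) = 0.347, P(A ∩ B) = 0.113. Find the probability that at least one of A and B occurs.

P(A ∪ B) = 0.452 + 0.347 − 0.113 = 0.686

0.686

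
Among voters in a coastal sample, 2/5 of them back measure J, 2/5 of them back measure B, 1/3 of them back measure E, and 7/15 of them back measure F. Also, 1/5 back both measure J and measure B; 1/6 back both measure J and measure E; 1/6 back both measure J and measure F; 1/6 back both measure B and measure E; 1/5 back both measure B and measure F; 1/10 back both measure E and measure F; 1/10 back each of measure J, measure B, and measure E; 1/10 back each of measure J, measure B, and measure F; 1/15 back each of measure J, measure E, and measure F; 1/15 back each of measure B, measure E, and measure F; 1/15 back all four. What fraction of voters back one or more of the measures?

13/15

By inclusion-exclusion,
P(at least one) = 2/5 + 2/5 + 1/3 + 7/15 − 1/5 − 1/6 − 1/6 − 1/6 − 1/5 − 1/10 + 1/10 + 1/10 + 1/15 + 1/15 − 1/15 = 13/15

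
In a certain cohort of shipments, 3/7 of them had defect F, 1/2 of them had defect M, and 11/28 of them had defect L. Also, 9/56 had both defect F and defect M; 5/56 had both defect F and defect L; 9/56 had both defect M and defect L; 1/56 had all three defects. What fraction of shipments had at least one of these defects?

13/14

Apply inclusion-exclusion:
P(≥1) = 3/7 + 1/2 + 11/28 − 9/56 − 5/56 − 9/56 + 1/56 = 13/14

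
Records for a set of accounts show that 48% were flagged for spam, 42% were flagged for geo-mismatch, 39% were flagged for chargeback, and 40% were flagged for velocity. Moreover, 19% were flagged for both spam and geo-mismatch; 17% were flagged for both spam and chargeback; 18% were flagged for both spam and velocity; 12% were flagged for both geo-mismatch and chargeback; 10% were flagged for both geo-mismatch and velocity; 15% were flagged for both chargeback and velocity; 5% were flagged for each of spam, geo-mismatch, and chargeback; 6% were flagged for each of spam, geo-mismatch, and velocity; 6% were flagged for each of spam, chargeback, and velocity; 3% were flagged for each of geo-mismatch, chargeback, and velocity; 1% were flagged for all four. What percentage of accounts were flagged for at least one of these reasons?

97%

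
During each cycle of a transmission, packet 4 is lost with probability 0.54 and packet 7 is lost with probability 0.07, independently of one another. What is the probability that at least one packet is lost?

0.5722

P(none) = (1 − 0.54) × (1 − 0.07) = 0.46 × 0.93 = 0.4278
P(at least one) = 1 − 0.4278 = 0.5722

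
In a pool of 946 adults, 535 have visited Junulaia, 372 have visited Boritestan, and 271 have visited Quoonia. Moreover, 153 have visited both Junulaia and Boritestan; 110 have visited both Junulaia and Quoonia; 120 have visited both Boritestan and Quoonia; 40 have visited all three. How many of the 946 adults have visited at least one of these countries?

835

Apply inclusion-exclusion:
|union| = 535 + 372 + 271 − 153 − 110 − 120 + 40 = 835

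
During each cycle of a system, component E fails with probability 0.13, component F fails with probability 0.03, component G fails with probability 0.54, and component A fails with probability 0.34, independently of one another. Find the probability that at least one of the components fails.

0.74379196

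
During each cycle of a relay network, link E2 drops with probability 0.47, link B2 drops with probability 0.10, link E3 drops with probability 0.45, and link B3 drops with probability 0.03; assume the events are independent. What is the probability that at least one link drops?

P(none) = (1 − 0.47) × (1 − 0.10) × (1 − 0.45) × (1 − 0.03) = 0.53 × 0.90 × 0.55 × 0.97 = 0.2544795
P(at least one) = 1 − 0.2544795 = 0.7455205

0.7455205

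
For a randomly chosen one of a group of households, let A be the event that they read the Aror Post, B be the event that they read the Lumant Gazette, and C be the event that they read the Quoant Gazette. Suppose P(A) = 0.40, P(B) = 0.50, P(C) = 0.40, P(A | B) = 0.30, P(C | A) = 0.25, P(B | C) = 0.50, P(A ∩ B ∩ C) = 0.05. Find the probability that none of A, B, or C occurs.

P(A ∩ B) = P(B)·P(A|B) = 0.50 × 0.30 = 0.15
P(A ∩ C) = P(A)·P(C|A) = 0.40 × 0.25 = 0.10
P(B ∩ C) = P(C)·P(B|C) = 0.40 × 0.50 = 0.20
Apply inclusion-exclusion:
P(A ∪ B ∪ C) = 0.40 + 0.50 + 0.40 − 0.15 − 0.10 − 0.20 + 0.05 = 0.90
P(none) = 1 − 0.90 = 0.10

0.10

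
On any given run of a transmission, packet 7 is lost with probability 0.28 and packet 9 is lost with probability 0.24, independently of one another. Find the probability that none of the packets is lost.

Since the events are independent, P(none) is the product of the individual non-occurrence probabilities.
P(none) = (1 − 0.28) × (1 − 0.24) = 0.72 × 0.76 = 0.5472

0.5472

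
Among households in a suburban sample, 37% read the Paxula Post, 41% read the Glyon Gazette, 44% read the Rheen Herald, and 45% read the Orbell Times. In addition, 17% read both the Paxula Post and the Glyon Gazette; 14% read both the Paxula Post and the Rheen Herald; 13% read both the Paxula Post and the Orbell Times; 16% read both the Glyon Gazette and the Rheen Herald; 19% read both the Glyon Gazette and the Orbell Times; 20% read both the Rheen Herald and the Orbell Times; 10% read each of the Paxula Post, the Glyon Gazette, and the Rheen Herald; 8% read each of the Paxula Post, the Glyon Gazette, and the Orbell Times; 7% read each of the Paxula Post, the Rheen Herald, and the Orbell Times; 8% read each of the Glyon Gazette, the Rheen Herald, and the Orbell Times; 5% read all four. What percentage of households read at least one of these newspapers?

96%

P(≥1) = 37 + 41 + 44 + 45 − 17 − 14 − 13 − 16 − 19 − 20 + 10 + 8 + 7 + 8 − 5 = 96%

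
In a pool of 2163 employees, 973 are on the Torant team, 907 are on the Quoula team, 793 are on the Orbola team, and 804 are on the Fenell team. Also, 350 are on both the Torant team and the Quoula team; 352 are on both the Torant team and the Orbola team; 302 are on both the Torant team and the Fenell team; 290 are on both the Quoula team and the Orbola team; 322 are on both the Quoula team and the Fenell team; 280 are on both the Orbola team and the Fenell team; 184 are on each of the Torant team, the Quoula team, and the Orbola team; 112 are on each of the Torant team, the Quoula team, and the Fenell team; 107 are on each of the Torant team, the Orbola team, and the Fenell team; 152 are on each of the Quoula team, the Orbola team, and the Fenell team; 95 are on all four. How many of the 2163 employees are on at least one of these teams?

2041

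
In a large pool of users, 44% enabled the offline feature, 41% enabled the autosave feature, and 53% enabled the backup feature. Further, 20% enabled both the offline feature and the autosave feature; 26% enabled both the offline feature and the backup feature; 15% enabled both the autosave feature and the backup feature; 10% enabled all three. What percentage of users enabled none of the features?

13%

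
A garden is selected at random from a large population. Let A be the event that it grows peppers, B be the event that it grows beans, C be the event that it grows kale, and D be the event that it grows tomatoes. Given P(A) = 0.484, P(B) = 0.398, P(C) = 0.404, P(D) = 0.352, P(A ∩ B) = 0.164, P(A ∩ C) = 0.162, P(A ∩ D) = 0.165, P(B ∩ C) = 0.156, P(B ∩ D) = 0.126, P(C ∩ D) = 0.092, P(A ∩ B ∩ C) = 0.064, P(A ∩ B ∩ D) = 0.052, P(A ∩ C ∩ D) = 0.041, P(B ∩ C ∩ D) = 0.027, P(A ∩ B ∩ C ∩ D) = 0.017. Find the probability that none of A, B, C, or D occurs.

0.060

Using inclusion–exclusion:
P(A ∪ B ∪ C ∪ D) = 0.484 + 0.398 + 0.404 + 0.352 − 0.164 − 0.162 − 0.165 − 0.156 − 0.126 − 0.092 + 0.064 + 0.052 + 0.041 + 0.027 − 0.017 = 0.940
P(none) = 1 − 0.940 = 0.060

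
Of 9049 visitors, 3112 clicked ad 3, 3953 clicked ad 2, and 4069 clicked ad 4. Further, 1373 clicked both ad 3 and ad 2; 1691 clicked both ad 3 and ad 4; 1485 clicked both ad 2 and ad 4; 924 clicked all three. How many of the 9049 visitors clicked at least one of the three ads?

7509

Inclusion–exclusion gives
|at least one| = 3112 + 3953 + 4069 − 1373 − 1691 − 1485 + 924 = 7509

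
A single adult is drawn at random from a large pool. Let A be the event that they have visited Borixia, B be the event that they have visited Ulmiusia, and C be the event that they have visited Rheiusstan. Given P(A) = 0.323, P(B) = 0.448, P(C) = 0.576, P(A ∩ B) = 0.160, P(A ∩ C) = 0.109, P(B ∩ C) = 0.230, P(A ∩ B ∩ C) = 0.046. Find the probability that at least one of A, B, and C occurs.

0.894

P(A ∪ B ∪ C) = 0.323 + 0.448 + 0.576 − 0.160 − 0.109 − 0.230 + 0.046 = 0.894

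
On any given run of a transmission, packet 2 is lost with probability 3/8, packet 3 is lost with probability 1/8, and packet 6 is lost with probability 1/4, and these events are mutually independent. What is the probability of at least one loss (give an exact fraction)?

151/256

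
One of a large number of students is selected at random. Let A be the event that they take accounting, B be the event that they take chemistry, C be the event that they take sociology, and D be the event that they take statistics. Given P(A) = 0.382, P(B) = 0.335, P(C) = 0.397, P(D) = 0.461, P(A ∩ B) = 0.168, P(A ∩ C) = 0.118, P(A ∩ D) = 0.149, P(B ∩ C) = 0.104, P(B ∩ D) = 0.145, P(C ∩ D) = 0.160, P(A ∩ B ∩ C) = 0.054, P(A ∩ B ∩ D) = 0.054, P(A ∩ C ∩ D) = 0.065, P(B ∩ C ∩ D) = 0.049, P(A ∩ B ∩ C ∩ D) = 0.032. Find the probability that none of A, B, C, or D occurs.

0.079

P(A ∪ B ∪ C ∪ D) = 0.382 + 0.335 + 0.397 + 0.461 − 0.168 − 0.118 − 0.149 − 0.104 − 0.145 − 0.160 + 0.054 + 0.054 + 0.065 + 0.049 − 0.032 = 0.921
P(none) = 1 − 0.921 = 0.079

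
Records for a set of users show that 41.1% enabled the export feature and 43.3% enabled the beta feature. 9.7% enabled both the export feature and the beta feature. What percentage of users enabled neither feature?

25.3%

By inclusion–exclusion:
P(at least one) = 41.1 + 43.3 − 9.7 = 74.7%
P(none) = 100% − 74.7% = 25.3%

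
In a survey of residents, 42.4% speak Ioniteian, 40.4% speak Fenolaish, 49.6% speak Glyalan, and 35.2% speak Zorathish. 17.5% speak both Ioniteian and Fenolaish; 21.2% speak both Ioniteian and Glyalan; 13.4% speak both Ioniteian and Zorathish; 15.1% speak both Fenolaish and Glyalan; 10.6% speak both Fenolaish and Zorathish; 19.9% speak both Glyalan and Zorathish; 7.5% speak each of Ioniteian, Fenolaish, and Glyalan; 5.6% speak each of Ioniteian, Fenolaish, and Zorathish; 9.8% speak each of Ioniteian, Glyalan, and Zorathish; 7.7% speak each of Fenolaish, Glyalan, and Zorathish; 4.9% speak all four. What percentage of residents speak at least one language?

95.6%

By inclusion–exclusion:
P(at least one) = 42.4 + 40.4 + 49.6 + 35.2 − 17.5 − 21.2 − 13.4 − 15.1 − 10.6 − 19.9 + 7.5 + 5.6 + 9.8 + 7.7 − 4.9 = 95.6%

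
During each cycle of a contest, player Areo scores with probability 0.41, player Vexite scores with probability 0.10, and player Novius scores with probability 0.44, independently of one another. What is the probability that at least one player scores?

P(none) = (1 − 0.41) × (1 − 0.10) × (1 − 0.44) = 0.59 × 0.90 × 0.56 = 0.29736
P(at least one) = 1 − 0.29736 = 0.70264

0.70264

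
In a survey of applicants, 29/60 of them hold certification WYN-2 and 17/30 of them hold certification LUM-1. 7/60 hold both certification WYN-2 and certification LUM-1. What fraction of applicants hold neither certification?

1/15

Inclusion–exclusion gives
P(≥1) = 29/60 + 17/30 − 7/60 = 14/15
P(none) = 1 − 14/15 = 1/15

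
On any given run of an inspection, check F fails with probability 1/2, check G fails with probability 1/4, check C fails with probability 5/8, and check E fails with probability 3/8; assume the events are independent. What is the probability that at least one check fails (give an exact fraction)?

Independence gives P(none) = ∏(1 − pᵢ).
P(none) = (1 − 1/2) × (1 − 1/4) × (1 − 5/8) × (1 − 3/8) = 1/2 × 3/4 × 3/8 × 5/8 = 45/512
P(at least one) = 1 − 45/512 = 467/512

467/512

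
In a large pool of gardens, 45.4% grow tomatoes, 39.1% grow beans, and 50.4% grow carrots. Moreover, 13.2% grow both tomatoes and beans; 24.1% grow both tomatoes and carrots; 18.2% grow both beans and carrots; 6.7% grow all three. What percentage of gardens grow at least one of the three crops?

86.1%

P(union) = 45.4 + 39.1 + 50.4 − 13.2 − 24.1 − 18.2 + 6.7 = 86.1%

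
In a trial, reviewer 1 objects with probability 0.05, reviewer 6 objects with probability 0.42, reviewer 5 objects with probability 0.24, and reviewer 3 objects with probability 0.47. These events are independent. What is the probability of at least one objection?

0.7780572

P(none) = (1 − 0.05) × (1 − 0.42) × (1 − 0.24) × (1 − 0.47) = 0.95 × 0.58 × 0.76 × 0.53 = 0.2219428
P(at least one) = 1 − 0.2219428 = 0.7780572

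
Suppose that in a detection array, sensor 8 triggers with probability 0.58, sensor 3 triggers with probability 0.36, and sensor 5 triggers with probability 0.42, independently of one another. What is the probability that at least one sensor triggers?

0.844096

P(none) = (1 − 0.58) × (1 − 0.36) × (1 − 0.42) = 0.42 × 0.64 × 0.58 = 0.155904
P(at least one) = 1 − 0.155904 = 0.844096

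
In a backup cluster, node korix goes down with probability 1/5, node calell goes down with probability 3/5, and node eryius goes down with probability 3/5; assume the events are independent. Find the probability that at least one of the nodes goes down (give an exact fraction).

P(none) = (1 − 1/5) × (1 − 3/5) × (1 − 3/5) = 4/5 × 2/5 × 2/5 = 16/125
P(at least one) = 1 − 16/125 = 109/125

109/125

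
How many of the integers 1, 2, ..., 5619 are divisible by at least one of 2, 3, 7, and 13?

4136

2809 + 1873 + 802 + 432 − 936 − 401 − 216 − 267 − 144 − 61 + 133 + 72 + 30 + 20 − 10 = 4136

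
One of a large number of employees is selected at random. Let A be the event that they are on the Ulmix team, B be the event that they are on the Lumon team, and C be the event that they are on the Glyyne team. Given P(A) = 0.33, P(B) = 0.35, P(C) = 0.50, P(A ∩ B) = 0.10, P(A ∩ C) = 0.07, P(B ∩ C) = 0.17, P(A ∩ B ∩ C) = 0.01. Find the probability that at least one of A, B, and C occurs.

0.85

Using inclusion–exclusion:
P(A ∪ B ∪ C) = 0.33 + 0.35 + 0.50 − 0.10 − 0.07 − 0.17 + 0.01 = 0.85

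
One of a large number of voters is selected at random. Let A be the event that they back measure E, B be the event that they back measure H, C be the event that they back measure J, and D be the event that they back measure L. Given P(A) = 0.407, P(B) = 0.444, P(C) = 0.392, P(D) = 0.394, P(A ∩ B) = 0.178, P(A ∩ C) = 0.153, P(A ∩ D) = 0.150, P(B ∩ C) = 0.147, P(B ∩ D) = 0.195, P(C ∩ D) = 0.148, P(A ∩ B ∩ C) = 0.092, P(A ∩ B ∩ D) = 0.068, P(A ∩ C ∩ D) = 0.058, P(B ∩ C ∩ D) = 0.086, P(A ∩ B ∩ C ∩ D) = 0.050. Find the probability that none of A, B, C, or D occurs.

By inclusion–exclusion:
P(A ∪ B ∪ C ∪ D) = 0.407 + 0.444 + 0.392 + 0.394 − 0.178 − 0.153 − 0.150 − 0.147 − 0.195 − 0.148 + 0.092 + 0.068 + 0.058 + 0.086 − 0.050 = 0.920
P(none) = 1 − 0.920 = 0.080

0.080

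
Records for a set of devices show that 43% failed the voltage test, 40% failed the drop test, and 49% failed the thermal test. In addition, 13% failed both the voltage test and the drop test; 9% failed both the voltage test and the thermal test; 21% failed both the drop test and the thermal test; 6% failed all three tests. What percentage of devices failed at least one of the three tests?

P(union) = 43 + 40 + 49 − 13 − 9 − 21 + 6 = 95%

95%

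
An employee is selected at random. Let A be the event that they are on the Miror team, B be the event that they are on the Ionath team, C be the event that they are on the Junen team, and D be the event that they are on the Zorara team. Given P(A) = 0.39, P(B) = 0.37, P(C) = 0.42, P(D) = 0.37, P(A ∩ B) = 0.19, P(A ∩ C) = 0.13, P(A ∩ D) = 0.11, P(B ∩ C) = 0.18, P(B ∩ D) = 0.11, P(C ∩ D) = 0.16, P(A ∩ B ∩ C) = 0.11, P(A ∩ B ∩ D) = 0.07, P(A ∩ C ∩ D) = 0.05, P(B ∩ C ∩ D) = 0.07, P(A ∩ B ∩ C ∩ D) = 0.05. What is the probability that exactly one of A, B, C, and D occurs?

Using the inclusion–exclusion count for exactly one event:
P(exactly one) = 0.39 + 0.37 + 0.42 + 0.37 − 2·0.19 − 2·0.13 − 2·0.11 − 2·0.18 − 2·0.11 − 2·0.16 + 3·0.11 + 3·0.07 + 3·0.05 + 3·0.07 − 4·0.05 = 0.49

0.49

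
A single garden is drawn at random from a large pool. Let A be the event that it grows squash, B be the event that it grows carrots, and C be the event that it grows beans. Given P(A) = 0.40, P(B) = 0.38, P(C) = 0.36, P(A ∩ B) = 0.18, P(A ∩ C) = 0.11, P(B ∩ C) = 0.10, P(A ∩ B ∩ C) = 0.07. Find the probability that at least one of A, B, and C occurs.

0.82

P(A ∪ B ∪ C) = 0.40 + 0.38 + 0.36 − 0.18 − 0.11 − 0.10 + 0.07 = 0.82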